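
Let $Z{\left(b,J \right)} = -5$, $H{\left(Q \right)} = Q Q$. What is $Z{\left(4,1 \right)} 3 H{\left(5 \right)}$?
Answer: $-375$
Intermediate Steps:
$H{\left(Q \right)} = Q^{2}$
$Z{\left(4,1 \right)} 3 H{\left(5 \right)} = \left(-5\right) 3 \cdot 5^{2} = \left(-15\right) 25 = -375$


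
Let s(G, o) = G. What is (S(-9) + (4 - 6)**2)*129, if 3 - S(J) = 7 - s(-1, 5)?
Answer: -129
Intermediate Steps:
S(J) = -5 (S(J) = 3 - (7 - 1*(-1)) = 3 - (7 + 1) = 3 - 1*8 = 3 - 8 = -5)
(S(-9) + (4 - 6)**2)*129 = (-5 + (4 - 6)**2)*129 = (-5 + (-2)**2)*129 = (-5 + 4)*129 = -1*129 = -129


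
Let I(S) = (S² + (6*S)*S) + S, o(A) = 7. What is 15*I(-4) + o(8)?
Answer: 1627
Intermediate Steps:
I(S) = S + 7*S² (I(S) = (S² + 6*S²) + S = 7*S² + S = S + 7*S²)
15*I(-4) + o(8) = 15*(-4*(1 + 7*(-4))) + 7 = 15*(-4*(1 - 28)) + 7 = 15*(-4*(-27)) + 7 = 15*108 + 7 = 1620 + 7 = 1627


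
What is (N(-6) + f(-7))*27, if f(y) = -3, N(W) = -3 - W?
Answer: 0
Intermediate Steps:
(N(-6) + f(-7))*27 = ((-3 - 1*(-6)) - 3)*27 = ((-3 + 6) - 3)*27 = (3 - 3)*27 = 0*27 = 0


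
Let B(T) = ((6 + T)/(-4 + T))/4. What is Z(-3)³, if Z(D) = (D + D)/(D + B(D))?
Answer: 175616/24389 ≈ 7.2006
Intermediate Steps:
B(T) = (6 + T)/(4*(-4 + T)) (B(T) = ((6 + T)/(-4 + T))*(¼) = (6 + T)/(4*(-4 + T)))
Z(D) = 2*D/(D + (6 + D)/(4*(-4 + D))) (Z(D) = (D + D)/(D + (6 + D)/(4*(-4 + D))) = (2*D)/(D + (6 + D)/(4*(-4 + D))) = 2*D/(D + (6 + D)/(4*(-4 + D))))
Z(-3)³ = (8*(-3)*(-4 - 3)/(6 - 3 + 4*(-3)*(-4 - 3)))³ = (8*(-3)*(-7)/(6 - 3 + 4*(-3)*(-7)))³ = (8*(-3)*(-7)/(6 - 3 + 84))³ = (8*(-3)*(-7)/87)³ = (8*(-3)*(1/87)*(-7))³ = (56/29)³ = 175616/24389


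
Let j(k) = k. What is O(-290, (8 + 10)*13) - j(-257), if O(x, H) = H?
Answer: 491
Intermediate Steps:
O(-290, (8 + 10)*13) - j(-257) = (8 + 10)*13 - 1*(-257) = 18*13 + 257 = 234 + 257 = 491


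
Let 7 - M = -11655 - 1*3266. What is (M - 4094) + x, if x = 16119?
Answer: 26953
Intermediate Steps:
M = 14928 (M = 7 - (-11655 - 1*3266) = 7 - (-11655 - 3266) = 7 - 1*(-14921) = 7 + 14921 = 14928)
(M - 4094) + x = (14928 - 4094) + 16119 = 10834 + 16119 = 26953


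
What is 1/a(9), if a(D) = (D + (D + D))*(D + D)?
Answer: 1/486 ≈ 0.0020576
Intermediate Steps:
a(D) = 6*D² (a(D) = (D + 2*D)*(2*D) = (3*D)*(2*D) = 6*D²)
1/a(9) = 1/(6*9²) = 1/(6*81) = 1/486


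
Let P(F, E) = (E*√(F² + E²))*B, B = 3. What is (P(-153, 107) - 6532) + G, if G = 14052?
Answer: 7520 + 321*√34858 ≈ 67452.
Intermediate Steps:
P(F, E) = 3*E*√(E² + F²) (P(F, E) = (E*√(F² + E²))*3 = (E*√(E² + F²))*3 = 3*E*√(E² + F²))
(P(-153, 107) - 6532) + G = (3*107*√(107² + (-153)²) - 6532) + 14052 = (3*107*√(11449 + 23409) - 6532) + 14052 = (3*107*√34858 - 6532) + 14052 = (321*√34858 - 6532) + 14052 = (-6532 + 321*√34858) + 14052 = 7520 + 321*√34858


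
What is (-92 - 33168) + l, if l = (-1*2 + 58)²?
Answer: -30124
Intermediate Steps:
l = 3136 (l = (-2 + 58)² = 56² = 3136)
(-92 - 33168) + l = (-92 - 33168) + 3136 = -33260 + 3136 = -30124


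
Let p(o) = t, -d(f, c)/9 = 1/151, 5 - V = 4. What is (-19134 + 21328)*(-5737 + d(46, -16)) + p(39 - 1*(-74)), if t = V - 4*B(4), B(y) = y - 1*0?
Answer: -1900655689/151 ≈ -1.2587e+7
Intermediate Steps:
B(y) = y (B(y) = y + 0 = y)
V = 1 (V = 5 - 1*4 = 5 - 4 = 1)
d(f, c) = -9/151
t = -15 (t = 1 - 4*4 = 1 - 16 = -15)
p(o) = -15
(-19134 + 21328)*(-5737 + d(46, -16)) + p(39 - 1*(-74)) = (-19134 + 21328)*(-5737 - 9/151) - 15 = 2194*(-866296/151) - 15 = -1900653424/151 - 15 = -1900655689/151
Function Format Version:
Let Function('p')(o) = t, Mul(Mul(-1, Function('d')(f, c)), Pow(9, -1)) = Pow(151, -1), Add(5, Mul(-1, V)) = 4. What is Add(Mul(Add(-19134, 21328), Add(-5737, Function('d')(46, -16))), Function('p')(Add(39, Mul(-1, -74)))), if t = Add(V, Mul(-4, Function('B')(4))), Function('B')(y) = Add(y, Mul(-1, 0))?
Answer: Rational(-1900655689, 151) ≈ -1.2587e+7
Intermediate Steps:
Function('B')(y) = y (Function('B')(y) = Add(y, 0) = y)
V = 1 (V = Add(5, Mul(-1, 4)) = Add(5, -4) = 1)
Function('d')(f, c) = Rational(-9, 151) (Function('d')(f, c) = Mul(-9, Pow(151, -1)) = Mul(-9, Rational(1, 151)) = Rational(-9, 151))
t = -15 (t = Add(1, Mul(-4, 4)) = Add(1, -16) = -15)
Function('p')(o) = -15
Add(Mul(Add(-19134, 21328), Add(-5737, Function('d')(46, -16))), Function('p')(Add(39, Mul(-1, -74)))) = Add(Mul(Add(-19134, 21328), Add(-5737, Rational(-9, 151))), -15) = Add(Mul(2194, Rational(-866296, 151)), -15) = Add(Rational(-1900653424, 151), -15) = Rational(-1900655689, 151)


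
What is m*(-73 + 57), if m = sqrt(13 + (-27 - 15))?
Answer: -16*I*sqrt(29) ≈ -86.163*I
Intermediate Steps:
m = I*sqrt(29) (m = sqrt(13 - 42) = sqrt(-29) = I*sqrt(29) ≈ 5.3852*I)
m*(-73 + 57) = (I*sqrt(29))*(-73 + 57) = (I*sqrt(29))*(-16) = -16*I*sqrt(29)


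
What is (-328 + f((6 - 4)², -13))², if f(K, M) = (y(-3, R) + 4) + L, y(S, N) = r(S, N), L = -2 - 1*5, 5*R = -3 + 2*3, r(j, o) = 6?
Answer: 105625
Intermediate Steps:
R = ⅗ (R = (-3 + 2*3)/5 = (-3 + 6)/5 = (⅕)*3 = ⅗ ≈ 0.60000)
L = -7 (L = -2 - 5 = -7)
y(S, N) = 6
f(K, M) = 3 (f(K, M) = (6 + 4) - 7 = 10 - 7 = 3)
(-328 + f((6 - 4)², -13))² = (-328 + 3)² = (-325)² = 105625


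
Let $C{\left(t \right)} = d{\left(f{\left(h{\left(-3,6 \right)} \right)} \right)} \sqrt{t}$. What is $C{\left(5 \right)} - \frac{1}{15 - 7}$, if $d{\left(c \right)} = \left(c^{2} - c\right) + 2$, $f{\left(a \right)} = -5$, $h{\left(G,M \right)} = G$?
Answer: $- \frac{1}{8} + 32 \sqrt{5} \approx 71.429$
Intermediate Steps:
$d{\left(c \right)} = 2 + c^{2} - c$
$C{\left(t \right)} = 32 \sqrt{t}$ ($C{\left(t \right)} = \left(2 + \left(-5\right)^{2} - -5\right) \sqrt{t} = \left(2 + 25 + 5\right) \sqrt{t} = 32 \sqrt{t}$)
$C{\left(5 \right)} - \frac{1}{15 - 7} = 32 \sqrt{5} - \frac{1}{15 - 7} = 32 \sqrt{5} - \frac{1}{8} = - \frac{1}{8} + 32 \sqrt{5}$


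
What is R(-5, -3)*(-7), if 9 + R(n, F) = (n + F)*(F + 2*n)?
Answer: -665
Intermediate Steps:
R(n, F) = -9 + (F + n)*(F + 2*n) (R(n, F) = -9 + (n + F)*(F + 2*n) = -9 + (F + n)*(F + 2*n))
R(-5, -3)*(-7) = (-9 + (-3)² + 2*(-5)² + 3*(-3)*(-5))*(-7) = (-9 + 9 + 2*25 + 45)*(-7) = (-9 + 9 + 50 + 45)*(-7) = 95*(-7) = -665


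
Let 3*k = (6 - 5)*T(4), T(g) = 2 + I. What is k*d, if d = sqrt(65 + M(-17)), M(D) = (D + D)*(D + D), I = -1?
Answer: sqrt(1221)/3 ≈ 11.648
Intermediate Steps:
T(g) = 1 (T(g) = 2 - 1 = 1)
M(D) = 4*D**2 (M(D) = (2*D)*(2*D) = 4*D**2)
k = 1/3 (k = ((6 - 5)*1)/3 = (1*1)/3 = (1/3)*1 = 1/3 ≈ 0.33333)
d = sqrt(1221) (d = sqrt(65 + 4*(-17)**2) = sqrt(65 + 4*289) = sqrt(65 + 1156) = sqrt(1221) ≈ 34.943)
k*d = sqrt(1221)/3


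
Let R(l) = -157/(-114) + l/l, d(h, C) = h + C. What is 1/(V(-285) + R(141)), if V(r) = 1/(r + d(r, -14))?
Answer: 33288/79075 ≈ 0.42097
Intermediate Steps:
d(h, C) = C + h
R(l) = 271/114 (R(l) = -157*(-1/114) + 1 = 157/114 + 1 = 271/114)
V(r) = 1/(-14 + 2*r) (V(r) = 1/(r + (-14 + r)) = 1/(-14 + 2*r))
1/(V(-285) + R(141)) = 1/(1/(2*(-7 - 285)) + 271/114) = 1/((½)/(-292) + 271/114) = 1/((½)*(-1/292) + 271/114) = 1/(-1/584 + 271/114) = 1/(79075/33288) = 33288/79075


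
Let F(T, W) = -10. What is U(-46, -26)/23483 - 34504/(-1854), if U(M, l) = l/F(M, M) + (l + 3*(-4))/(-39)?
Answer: 26333581913/1414968165 ≈ 18.611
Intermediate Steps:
U(M, l) = 4/13 - 49*l/390 (U(M, l) = l/(-10) + (l + 3*(-4))/(-39) = l*(-1/10) + (l - 12)*(-1/39) = -l/10 + (-12 + l)*(-1/39) = -l/10 + (4/13 - l/39) = 4/13 - 49*l/390)
U(-46, -26)/23483 - 34504/(-1854) = (4/13 - 49/390*(-26))/23483 - 34504/(-1854) = (4/13 + 49/15)*(1/23483) - 34504*(-1/1854) = (697/195)*(1/23483) + 17252/927 = 697/4579185 + 17252/927 = 26333581913/1414968165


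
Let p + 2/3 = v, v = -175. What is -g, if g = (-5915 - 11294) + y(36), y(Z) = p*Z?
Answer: 23533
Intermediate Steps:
p = -527/3 (p = -⅔ - 175 = -527/3 ≈ -175.67)
y(Z) = -527*Z/3
g = -23533 (g = (-5915 - 11294) - 527/3*36 = -17209 - 6324 = -23533)
-g = -1*(-23533) = 23533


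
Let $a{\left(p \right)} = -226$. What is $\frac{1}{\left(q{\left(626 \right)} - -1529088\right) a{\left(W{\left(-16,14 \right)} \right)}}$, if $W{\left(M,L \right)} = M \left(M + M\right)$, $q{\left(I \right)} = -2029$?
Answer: $- \frac{1}{345115334} \approx -2.8976 \cdot 10^{-9}$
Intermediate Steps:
$W{\left(M,L \right)} = 2 M^{2}$ ($W{\left(M,L \right)} = M 2 M = 2 M^{2}$)
$\frac{1}{\left(q{\left(626 \right)} - -1529088\right) a{\left(W{\left(-16,14 \right)} \right)}} = \frac{1}{\left(-2029 - -1529088\right) \left(-226\right)} = \frac{1}{-2029 + 1529088} \left(- \frac{1}{226}\right) = \frac{1}{1527059} \left(- \frac{1}{226}\right) = - \frac{1}{345115334}$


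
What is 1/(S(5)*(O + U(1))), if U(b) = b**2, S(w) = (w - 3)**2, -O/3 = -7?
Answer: 1/88 ≈ 0.011364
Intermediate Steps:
O = 21 (O = -3*(-7) = 21)
S(w) = (-3 + w)**2
1/(S(5)*(O + U(1))) = 1/((-3 + 5)**2*(21 + 1**2)) = 1/(2**2*(21 + 1)) = 1/(4*22) = 1/88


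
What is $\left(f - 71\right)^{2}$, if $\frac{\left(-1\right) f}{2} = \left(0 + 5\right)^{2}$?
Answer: $14641$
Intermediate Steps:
$f = -50$ ($f = - 2 \left(0 + 5\right)^{2} = - 2 \cdot 5^{2} = \left(-2\right) 25 = -50$)
$\left(f - 71\right)^{2} = \left(-50 - 71\right)^{2} = \left(-121\right)^{2} = 14641$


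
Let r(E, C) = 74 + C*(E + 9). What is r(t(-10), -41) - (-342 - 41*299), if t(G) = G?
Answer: 12716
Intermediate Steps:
r(E, C) = 74 + C*(9 + E)
r(t(-10), -41) - (-342 - 41*299) = (74 + 9*(-41) - 41*(-10)) - (-342 - 41*299) = (74 - 369 + 410) - (-342 - 12259) = 115 - 1*(-12601) = 115 + 12601 = 12716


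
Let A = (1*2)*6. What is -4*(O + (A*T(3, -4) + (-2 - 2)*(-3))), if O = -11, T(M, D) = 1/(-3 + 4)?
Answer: -52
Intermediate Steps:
T(M, D) = 1 (T(M, D) = 1/1 = 1)
A = 12 (A = 2*6 = 12)
-4*(O + (A*T(3, -4) + (-2 - 2)*(-3))) = -4*(-11 + (12*1 + (-2 - 2)*(-3))) = -4*(-11 + (12 - 4*(-3))) = -4*(-11 + (12 + 12)) = -4*(-11 + 24) = -4*13 = -52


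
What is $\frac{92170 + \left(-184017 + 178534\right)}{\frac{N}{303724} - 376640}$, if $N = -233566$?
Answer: $- \frac{13164461194}{57197420463} \approx -0.23016$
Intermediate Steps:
$\frac{92170 + \left(-184017 + 178534\right)}{\frac{N}{303724} - 376640} = \frac{92170 + \left(-184017 + 178534\right)}{- \frac{233566}{303724} - 376640} = \frac{92170 - 5483}{\left(-233566\right) \frac{1}{303724} - 376640} = \frac{86687}{- \frac{116783}{151862} - 376640} = \frac{86687}{- \frac{57197420463}{151862}} = 86687 \left(- \frac{151862}{57197420463}\right) = - \frac{13164461194}{57197420463}$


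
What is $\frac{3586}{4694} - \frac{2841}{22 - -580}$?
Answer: $- \frac{5588441}{1412894} \approx -3.9553$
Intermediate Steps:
$\frac{3586}{4694} - \frac{2841}{22 - -580} = 3586 \cdot \frac{1}{4694} - \frac{2841}{22 + 580} = \frac{1793}{2347} - \frac{2841}{602} = - \frac{5588441}{1412894}$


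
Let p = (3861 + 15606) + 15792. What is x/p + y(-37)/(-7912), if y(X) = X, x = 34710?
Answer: 173869/175784 ≈ 0.98911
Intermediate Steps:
p = 35259 (p = 19467 + 15792 = 35259)
x/p + y(-37)/(-7912) = 34710/35259 - 37/(-7912) = 34710*(1/35259) - 37*(-1/7912) = 11570/11753 + 37/7912 = 173869/175784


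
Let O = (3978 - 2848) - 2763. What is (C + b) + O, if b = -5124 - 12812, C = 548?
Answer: -19021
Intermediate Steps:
O = -1633 (O = 1130 - 2763 = -1633)
b = -17936
(C + b) + O = (548 - 17936) - 1633 = -17388 - 1633 = -19021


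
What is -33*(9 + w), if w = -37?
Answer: 924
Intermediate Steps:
-33*(9 + w) = -33*(9 - 37) = -33*(-28) = 924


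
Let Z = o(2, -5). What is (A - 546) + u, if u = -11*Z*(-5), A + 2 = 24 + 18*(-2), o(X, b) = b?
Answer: -835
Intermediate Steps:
A = -14 (A = -2 + (24 + 18*(-2)) = -2 + (24 - 36) = -2 - 12 = -14)
Z = -5
u = -275 (u = -11*(-5)*(-5) = 55*(-5) = -275)
(A - 546) + u = (-14 - 546) - 275 = -560 - 275 = -835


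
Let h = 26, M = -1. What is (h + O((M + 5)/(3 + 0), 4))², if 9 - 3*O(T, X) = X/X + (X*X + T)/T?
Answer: 5329/9 ≈ 592.11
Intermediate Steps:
O(T, X) = 8/3 - (T + X²)/(3*T) (O(T, X) = 3 - (X/X + (X*X + T)/T)/3 = 3 - (1 + (X² + T)/T)/3 = 3 - (1 + (T + X²)/T)/3 = 3 + (-⅓ - (T + X²)/(3*T)) = 8/3 - (T + X²)/(3*T))
(h + O((M + 5)/(3 + 0), 4))² = (26 + (-1*4² + 7*((-1 + 5)/(3 + 0)))/(3*(((-1 + 5)/(3 + 0)))))² = (26 + (-1*16 + 7*(4/3))/(3*((4/3))))² = (26 + (-16 + 7*(4*(⅓)))/(3*((4*(⅓)))))² = (26 + (-16 + 7*(4/3))/(3*(4/3)))² = (26 + (⅓)*(¾)*(-16 + 28/3))² = (26 + (⅓)*(¾)*(-20/3))² = (26 - 5/3)² = (73/3)² = 5329/9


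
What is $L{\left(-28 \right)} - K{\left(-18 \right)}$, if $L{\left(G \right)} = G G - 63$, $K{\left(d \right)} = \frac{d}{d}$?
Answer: $720$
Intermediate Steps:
$K{\left(d \right)} = 1$
$L{\left(G \right)} = -63 + G^{2}$ ($L{\left(G \right)} = G^{2} - 63 = -63 + G^{2}$)
$L{\left(-28 \right)} - K{\left(-18 \right)} = \left(-63 + \left(-28\right)^{2}\right) - 1 = \left(-63 + 784\right) - 1 = 721 - 1 = 720$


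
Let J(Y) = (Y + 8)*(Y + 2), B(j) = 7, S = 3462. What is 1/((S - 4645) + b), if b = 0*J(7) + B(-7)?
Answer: -1/1176 ≈ -0.00085034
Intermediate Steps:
J(Y) = (2 + Y)*(8 + Y) (J(Y) = (8 + Y)*(2 + Y) = (2 + Y)*(8 + Y))
b = 7 (b = 0*(16 + 7² + 10*7) + 7 = 0*(16 + 49 + 70) + 7 = 0*135 + 7 = 0 + 7 = 7)
1/((S - 4645) + b) = 1/((3462 - 4645) + 7) = 1/(-1183 + 7) = 1/(-1176) = -1/1176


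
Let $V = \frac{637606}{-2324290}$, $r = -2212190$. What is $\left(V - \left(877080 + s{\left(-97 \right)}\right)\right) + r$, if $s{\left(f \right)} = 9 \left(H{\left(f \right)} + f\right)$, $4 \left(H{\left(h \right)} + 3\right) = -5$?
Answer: $- \frac{14356483993287}{4648580} \approx -3.0884 \cdot 10^{6}$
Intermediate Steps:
$H{\left(h \right)} = - \frac{17}{4}$ ($H{\left(h \right)} = -3 + \frac{1}{4} \left(-5\right) = -3 - \frac{5}{4} = - \frac{17}{4}$)
$s{\left(f \right)} = - \frac{153}{4} + 9 f$ ($s{\left(f \right)} = 9 \left(- \frac{17}{4} + f\right) = - \frac{153}{4} + 9 f$)
$V = - \frac{318803}{1162145}$ ($V = 637606 \left(- \frac{1}{2324290}\right) = - \frac{318803}{1162145} \approx -0.27432$)
$\left(V - \left(877080 + s{\left(-97 \right)}\right)\right) + r = \left(- \frac{318803}{1162145} - \left(877080 + \left(- \frac{153}{4} + 9 \left(-97\right)\right)\right)\right) - 2212190 = \left(- \frac{318803}{1162145} - \left(877080 - \frac{3645}{4}\right)\right) - 2212190 = \left(- \frac{318803}{1162145} - \frac{3504675}{4}\right) - 2212190 = - \frac{4072941803087}{4648580} - 2212190 = - \frac{14356483993287}{4648580}$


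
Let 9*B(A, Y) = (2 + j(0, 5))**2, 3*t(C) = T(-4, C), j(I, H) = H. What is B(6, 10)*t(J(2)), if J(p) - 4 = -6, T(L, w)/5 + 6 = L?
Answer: -2450/27 ≈ -90.741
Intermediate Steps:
T(L, w) = -30 + 5*L
J(p) = -2 (J(p) = 4 - 6 = -2)
t(C) = -50/3 (t(C) = (-30 + 5*(-4))/3 = (-30 - 20)/3 = (1/3)*(-50) = -50/3)
B(A, Y) = 49/9 (B(A, Y) = (2 + 5)**2/9 = (1/9)*7**2 = (1/9)*49 = 49/9)
B(6, 10)*t(J(2)) = (49/9)*(-50/3) = -2450/27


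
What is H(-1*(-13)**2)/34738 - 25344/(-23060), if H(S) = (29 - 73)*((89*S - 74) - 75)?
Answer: 185145244/9102935 ≈ 20.339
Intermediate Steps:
H(S) = 6556 - 3916*S (H(S) = -44*((-74 + 89*S) - 75) = -44*(-149 + 89*S) = 6556 - 3916*S)
H(-1*(-13)**2)/34738 - 25344/(-23060) = (6556 - (-3916)*(-13)**2)/34738 - 25344/(-23060) = (6556 - (-3916)*169)*(1/34738) - 25344*(-1/23060) = (6556 - 3916*(-169))*(1/34738) + 6336/5765 = (6556 + 661804)*(1/34738) + 6336/5765 = 668360*(1/34738) + 6336/5765 = 30380/1579 + 6336/5765 = 185145244/9102935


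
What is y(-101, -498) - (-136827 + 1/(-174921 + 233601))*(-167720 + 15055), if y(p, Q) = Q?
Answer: -245149718069875/11736 ≈ -2.0889e+10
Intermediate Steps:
y(-101, -498) - (-136827 + 1/(-174921 + 233601))*(-167720 + 15055) = -498 - (-136827 + 1/(-174921 + 233601))*(-167720 + 15055) = -498 - (-136827 + 1/58680)*(-152665) = -498 - (-8029008359)*(-152665)/58680 = -498 - 1*245149712225347/11736 = -498 - 245149712225347/11736 = -245149718069875/11736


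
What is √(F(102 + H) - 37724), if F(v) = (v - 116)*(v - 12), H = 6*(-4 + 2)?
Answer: 2*I*√9938 ≈ 199.38*I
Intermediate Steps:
H = -12 (H = 6*(-2) = -12)
F(v) = (-116 + v)*(-12 + v)
√(F(102 + H) - 37724) = √((1392 + (102 - 12)² - 128*(102 - 12)) - 37724) = √((1392 + 90² - 128*90) - 37724) = √((1392 + 8100 - 11520) - 37724) = √(-2028 - 37724) = √(-39752) = 2*I*√9938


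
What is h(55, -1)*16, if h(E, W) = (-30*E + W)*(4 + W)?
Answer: -79248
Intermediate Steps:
h(E, W) = (4 + W)*(W - 30*E) (h(E, W) = (W - 30*E)*(4 + W) = (4 + W)*(W - 30*E))
h(55, -1)*16 = ((-1)² - 120*55 + 4*(-1) - 30*55*(-1))*16 = (1 - 6600 - 4 + 1650)*16 = -4953*16 = -79248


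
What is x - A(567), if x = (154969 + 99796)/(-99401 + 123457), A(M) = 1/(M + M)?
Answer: 144439727/13639752 ≈ 10.590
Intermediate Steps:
A(M) = 1/(2*M)
x = 254765/24056 ≈ 10.590
x - A(567) = 254765/24056 - 1/(2*567) = 254765/24056 - 1*1/1134 = 254765/24056 - 1/1134 = 144439727/13639752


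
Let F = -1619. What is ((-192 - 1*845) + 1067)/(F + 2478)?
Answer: 30/859 ≈ 0.034924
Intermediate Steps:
((-192 - 1*845) + 1067)/(F + 2478) = ((-192 - 1*845) + 1067)/(-1619 + 2478) = ((-192 - 845) + 1067)/859 = (-1037 + 1067)*(1/859) = 30*(1/859) = 30/859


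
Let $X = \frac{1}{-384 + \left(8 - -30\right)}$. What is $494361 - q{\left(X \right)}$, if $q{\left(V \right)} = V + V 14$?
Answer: $\frac{171048921}{346} \approx 4.9436 \cdot 10^{5}$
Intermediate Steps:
$X = - \frac{1}{346}$ ($X = \frac{1}{-384 + \left(8 + 30\right)} = \frac{1}{-384 + 38} = \frac{1}{-346} = - \frac{1}{346} \approx -0.0028902$)
$q{\left(V \right)} = 15 V$ ($q{\left(V \right)} = V + 14 V = 15 V$)
$494361 - q{\left(X \right)} = 494361 - 15 \left(- \frac{1}{346}\right) = 494361 - - \frac{15}{346} = 494361 + \frac{15}{346} = \frac{171048921}{346}$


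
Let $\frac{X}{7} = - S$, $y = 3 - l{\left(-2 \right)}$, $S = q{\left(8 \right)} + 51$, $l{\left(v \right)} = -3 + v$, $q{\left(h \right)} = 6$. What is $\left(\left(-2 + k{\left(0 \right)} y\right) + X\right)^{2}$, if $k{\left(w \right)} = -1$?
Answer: $167281$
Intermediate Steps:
$S = 57$ ($S = 6 + 51 = 57$)
$y = 8$ ($y = 3 - \left(-3 - 2\right) = 3 - -5 = 3 + 5 = 8$)
$X = -399$ ($X = 7 \left(\left(-1\right) 57\right) = 7 \left(-57\right) = -399$)
$\left(\left(-2 + k{\left(0 \right)} y\right) + X\right)^{2} = \left(\left(-2 - 8\right) - 399\right)^{2} = \left(-10 - 399\right)^{2} = \left(-409\right)^{2} = 167281$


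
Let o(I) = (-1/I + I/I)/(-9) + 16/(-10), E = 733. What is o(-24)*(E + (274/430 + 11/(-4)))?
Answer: -388242413/309600 ≈ -1254.0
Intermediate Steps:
o(I) = -77/45 + 1/(9*I) (o(I) = (-1/I + 1)*(-⅑) + 16*(-⅒) = (1 - 1/I)*(-⅑) - 8/5 = (-⅑ + 1/(9*I)) - 8/5 = -77/45 + 1/(9*I))
o(-24)*(E + (274/430 + 11/(-4))) = ((1/45)*(5 - 77*(-24))/(-24))*(733 + (274/430 + 11/(-4))) = ((1/45)*(-1/24)*(5 + 1848))*(733 + (274*(1/430) + 11*(-¼))) = ((1/45)*(-1/24)*1853)*(733 + (137/215 - 11/4)) = -1853*(733 - 1817/860)/1080 = -1853/1080*628563/860 = -388242413/309600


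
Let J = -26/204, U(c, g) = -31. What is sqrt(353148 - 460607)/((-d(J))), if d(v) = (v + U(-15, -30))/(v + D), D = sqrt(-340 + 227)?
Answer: I*sqrt(107459)*(-13 + 102*I*sqrt(113))/3175 ≈ -111.95 - 1.3422*I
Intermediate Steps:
D = I*sqrt(113) (D = sqrt(-113) = I*sqrt(113) ≈ 10.63*I)
J = -13/102 (J = -26*1/204 = -13/102 ≈ -0.12745)
d(v) = (-31 + v)/(v + I*sqrt(113)) (d(v) = (v - 31)/(v + I*sqrt(113)) = (-31 + v)/(v + I*sqrt(113)))
sqrt(353148 - 460607)/((-d(J))) = sqrt(353148 - 460607)/((-(-31 - 13/102)/(-13/102 + I*sqrt(113)))) = sqrt(-107459)/((-(-3175)/((-13/102 + I*sqrt(113))*102))) = (I*sqrt(107459))/((-(-3175)/(102*(-13/102 + I*sqrt(113))))) = (I*sqrt(107459))/((3175/(102*(-13/102 + I*sqrt(113))))) = (I*sqrt(107459))*(-13/3175 + 102*I*sqrt(113)/3175) = I*sqrt(107459)*(-13/3175 + 102*I*sqrt(113)/3175)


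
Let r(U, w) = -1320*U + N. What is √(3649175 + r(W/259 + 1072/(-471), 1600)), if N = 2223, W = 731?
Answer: √6036319454474302/40663 ≈ 1910.7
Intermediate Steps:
r(U, w) = 2223 - 1320*U (r(U, w) = -1320*U + 2223 = 2223 - 1320*U)
√(3649175 + r(W/259 + 1072/(-471), 1600)) = √(3649175 + (2223 - 1320*(731/259 + 1072/(-471)))) = √(3649175 + (2223 - 1320*(731*(1/259) + 1072*(-1/471)))) = √(3649175 + (2223 - 1320*(731/259 - 1072/471))) = √(3649175 + (2223 - 1320*66653/121989)) = √(3649175 + (2223 - 29327320/40663)) = √(3649175 + 61066529/40663) = √(148447469554/40663) = √6036319454474302/40663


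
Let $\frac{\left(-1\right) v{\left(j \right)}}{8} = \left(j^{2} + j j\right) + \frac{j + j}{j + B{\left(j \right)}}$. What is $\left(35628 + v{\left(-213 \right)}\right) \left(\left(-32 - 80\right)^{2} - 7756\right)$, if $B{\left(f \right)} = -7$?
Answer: $- \frac{181781361216}{55} \approx -3.3051 \cdot 10^{9}$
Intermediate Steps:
$v{\left(j \right)} = - 16 j^{2} - \frac{16 j}{-7 + j}$ ($v{\left(j \right)} = - 8 \left(\left(j^{2} + j j\right) + \frac{j + j}{j - 7}\right) = - 8 \left(\left(j^{2} + j^{2}\right) + \frac{2 j}{-7 + j}\right) = - 8 \left(2 j^{2} + \frac{2 j}{-7 + j}\right) = - 16 j^{2} - \frac{16 j}{-7 + j}$)
$\left(35628 + v{\left(-213 \right)}\right) \left(\left(-32 - 80\right)^{2} - 7756\right) = \left(35628 + 16 \left(-213\right) \frac{1}{-7 - 213} \left(-1 - \left(-213\right)^{2} + 7 \left(-213\right)\right)\right) \left(\left(-32 - 80\right)^{2} - 7756\right) = \left(35628 + 16 \left(-213\right) \frac{1}{-220} \left(-1 - 45369 - 1491\right)\right) \left(\left(-112\right)^{2} - 7756\right) = \left(35628 + 16 \left(-213\right) \left(- \frac{1}{220}\right) \left(-1 - 45369 - 1491\right)\right) \left(12544 - 7756\right) = \left(35628 + 16 \left(-213\right) \left(- \frac{1}{220}\right) \left(-46861\right)\right) 4788 = \left(35628 - \frac{39925572}{55}\right) 4788 = \left(- \frac{37966032}{55}\right) 4788 = - \frac{181781361216}{55}$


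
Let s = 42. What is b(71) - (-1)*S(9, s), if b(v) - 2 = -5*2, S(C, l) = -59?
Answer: -67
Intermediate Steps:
b(v) = -8 (b(v) = 2 - 5*2 = 2 - 10 = -8)
b(71) - (-1)*S(9, s) = -8 - (-1)*(-59) = -8 - 1*59 = -8 - 59 = -67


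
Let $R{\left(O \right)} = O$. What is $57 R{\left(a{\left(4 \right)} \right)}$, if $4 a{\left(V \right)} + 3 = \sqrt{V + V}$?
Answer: $- \frac{171}{4} + \frac{57 \sqrt{2}}{2} \approx -2.4449$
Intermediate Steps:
$a{\left(V \right)} = - \frac{3}{4} + \frac{\sqrt{2} \sqrt{V}}{4}$ ($a{\left(V \right)} = - \frac{3}{4} + \frac{\sqrt{V + V}}{4} = - \frac{3}{4} + \frac{\sqrt{2 V}}{4} = - \frac{3}{4} + \frac{\sqrt{2} \sqrt{V}}{4}$)
$57 R{\left(a{\left(4 \right)} \right)} = 57 \left(- \frac{3}{4} + \frac{\sqrt{2} \sqrt{4}}{4}\right) = 57 \left(- \frac{3}{4} + \frac{1}{4} \sqrt{2} \cdot 2\right) = 57 \left(- \frac{3}{4} + \frac{\sqrt{2}}{2}\right) = - \frac{171}{4} + \frac{57 \sqrt{2}}{2}$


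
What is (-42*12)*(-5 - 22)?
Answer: 13608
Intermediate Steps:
(-42*12)*(-5 - 22) = -504*(-27) = 13608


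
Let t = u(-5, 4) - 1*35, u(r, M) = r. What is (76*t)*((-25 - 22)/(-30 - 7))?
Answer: -142880/37 ≈ -3861.6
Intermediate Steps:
t = -40 (t = -5 - 1*35 = -5 - 35 = -40)
(76*t)*((-25 - 22)/(-30 - 7)) = (76*(-40))*((-25 - 22)/(-30 - 7)) = -(-142880)/(-37) = -(-142880)*(-1)/37 = -3040*47/37 = -142880/37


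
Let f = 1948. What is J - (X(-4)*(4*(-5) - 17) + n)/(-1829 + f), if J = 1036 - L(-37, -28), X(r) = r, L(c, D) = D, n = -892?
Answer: 127360/119 ≈ 1070.3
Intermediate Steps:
J = 1064 (J = 1036 - 1*(-28) = 1036 + 28 = 1064)
J - (X(-4)*(4*(-5) - 17) + n)/(-1829 + f) = 1064 - (-4*(4*(-5) - 17) - 892)/(-1829 + 1948) = 1064 - (-4*(-20 - 17) - 892)/119 = 1064 - (-4*(-37) - 892)/119 = 1064 - (148 - 892)/119 = 1064 - (-744)/119 = 1064 - 1*(-744/119) = 1064 + 744/119 = 127360/119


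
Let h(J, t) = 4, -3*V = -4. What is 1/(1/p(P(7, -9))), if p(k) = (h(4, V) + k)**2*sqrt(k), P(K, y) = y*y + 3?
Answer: 15488*sqrt(21) ≈ 70975.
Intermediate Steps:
V = 4/3 (V = -1/3*(-4) = 4/3 ≈ 1.3333)
P(K, y) = 3 + y**2 (P(K, y) = y**2 + 3 = 3 + y**2)
p(k) = sqrt(k)*(4 + k)**2 (p(k) = (4 + k)**2*sqrt(k) = sqrt(k)*(4 + k)**2)
1/(1/p(P(7, -9))) = 1/(1/(sqrt(3 + (-9)**2)*(4 + (3 + (-9)**2))**2)) = 1/(1/(sqrt(3 + 81)*(4 + (3 + 81))**2)) = 1/(1/(sqrt(84)*(4 + 84)**2)) = 1/(1/((2*sqrt(21))*88**2)) = 1/(1/((2*sqrt(21))*7744)) = 1/(1/(15488*sqrt(21))) = 1/(sqrt(21)/325248) = 15488*sqrt(21)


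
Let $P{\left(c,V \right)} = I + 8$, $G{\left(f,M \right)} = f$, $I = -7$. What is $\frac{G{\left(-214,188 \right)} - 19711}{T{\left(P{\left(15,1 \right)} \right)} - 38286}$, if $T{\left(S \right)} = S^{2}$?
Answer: $\frac{3985}{7657} \approx 0.52044$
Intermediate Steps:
$P{\left(c,V \right)} = 1$ ($P{\left(c,V \right)} = -7 + 8 = 1$)
$\frac{G{\left(-214,188 \right)} - 19711}{T{\left(P{\left(15,1 \right)} \right)} - 38286} = \frac{-214 - 19711}{1^{2} - 38286} = - \frac{19925}{1 - 38286} = - \frac{19925}{-38285} = \left(-19925\right) \left(- \frac{1}{38285}\right) = \frac{3985}{7657}$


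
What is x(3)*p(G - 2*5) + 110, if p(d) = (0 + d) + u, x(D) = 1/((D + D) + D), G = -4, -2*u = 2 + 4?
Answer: 973/9 ≈ 108.11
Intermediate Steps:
u = -3 (u = -(2 + 4)/2 = -½*6 = -3)
x(D) = 1/(3*D) (x(D) = 1/(2*D + D) = 1/(3*D))
p(d) = -3 + d (p(d) = (0 + d) - 3 = d - 3 = -3 + d)
x(3)*p(G - 2*5) + 110 = ((⅓)/3)*(-3 + (-4 - 2*5)) + 110 = ((⅓)*(⅓))*(-3 + (-4 - 10)) + 110 = (-3 - 14)/9 + 110 = (⅑)*(-17) + 110 = -17/9 + 110 = 973/9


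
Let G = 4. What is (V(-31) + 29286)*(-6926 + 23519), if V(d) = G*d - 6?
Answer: 483785508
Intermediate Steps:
V(d) = -6 + 4*d (V(d) = 4*d - 6 = -6 + 4*d)
(V(-31) + 29286)*(-6926 + 23519) = ((-6 + 4*(-31)) + 29286)*(-6926 + 23519) = ((-6 - 124) + 29286)*16593 = (-130 + 29286)*16593 = 29156*16593 = 483785508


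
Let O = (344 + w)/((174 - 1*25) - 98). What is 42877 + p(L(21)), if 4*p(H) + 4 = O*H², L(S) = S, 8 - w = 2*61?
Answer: 1474689/34 ≈ 43373.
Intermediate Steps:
w = -114 (w = 8 - 2*61 = 8 - 1*122 = 8 - 122 = -114)
O = 230/51 (O = (344 - 114)/((174 - 1*25) - 98) = 230/((174 - 25) - 98) = 230/(149 - 98) = 230/51 ≈ 4.5098)
p(H) = -1 + 115*H²/102 (p(H) = -1 + (230*H²/51)/4 = -1 + 115*H²/102)
42877 + p(L(21)) = 42877 + (-1 + (115/102)*21²) = 42877 + (-1 + (115/102)*441) = 42877 + (-1 + 16905/34) = 42877 + 16871/34 = 1474689/34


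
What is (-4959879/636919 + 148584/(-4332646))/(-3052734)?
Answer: 3597339313755/1404025915954396786 ≈ 2.5622e-6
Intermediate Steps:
(-4959879/636919 + 148584/(-4332646))/(-3052734) = (-4959879*1/636919 + 148584*(-1/4332646))*(-1/3052734) = (-4959879/636919 - 74292/2166323)*(-1/3052734) = -10792017941265/1379772278837*(-1/3052734) = 3597339313755/1404025915954396786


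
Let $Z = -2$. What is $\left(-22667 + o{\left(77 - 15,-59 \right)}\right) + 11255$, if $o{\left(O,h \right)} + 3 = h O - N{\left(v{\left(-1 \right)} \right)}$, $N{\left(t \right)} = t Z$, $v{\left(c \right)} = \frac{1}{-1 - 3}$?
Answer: $- \frac{30147}{2} \approx -15074.0$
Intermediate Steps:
$v{\left(c \right)} = - \frac{1}{4}$ ($v{\left(c \right)} = \frac{1}{-4} = - \frac{1}{4}$)
$N{\left(t \right)} = - 2 t$ ($N{\left(t \right)} = t \left(-2\right) = - 2 t$)
$o{\left(O,h \right)} = - \frac{7}{2} + O h$ ($o{\left(O,h \right)} = -3 + \left(h O - \left(-2\right) \left(- \frac{1}{4}\right)\right) = -3 + \left(O h - \frac{1}{2}\right) = -3 + \left(- \frac{1}{2} + O h\right) = - \frac{7}{2} + O h$)
$\left(-22667 + o{\left(77 - 15,-59 \right)}\right) + 11255 = \left(-22667 + \left(- \frac{7}{2} + \left(77 - 15\right) \left(-59\right)\right)\right) + 11255 = \left(-22667 + \left(- \frac{7}{2} + 62 \left(-59\right)\right)\right) + 11255 = \left(-22667 - \frac{7323}{2}\right) + 11255 = - \frac{52657}{2} + 11255 = - \frac{30147}{2}$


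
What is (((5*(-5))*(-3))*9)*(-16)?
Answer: -10800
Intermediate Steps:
(((5*(-5))*(-3))*9)*(-16) = (-25*(-3)*9)*(-16) = (75*9)*(-16) = 675*(-16) = -10800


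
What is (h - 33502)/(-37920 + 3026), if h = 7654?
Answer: 12924/17447 ≈ 0.74076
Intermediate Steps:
(h - 33502)/(-37920 + 3026) = (7654 - 33502)/(-37920 + 3026) = -25848/(-34894) = -25848*(-1/34894) = 12924/17447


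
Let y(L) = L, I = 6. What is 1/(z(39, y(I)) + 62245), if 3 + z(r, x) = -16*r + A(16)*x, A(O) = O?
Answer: 1/61714 ≈ 1.6204e-5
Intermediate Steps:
z(r, x) = -3 - 16*r + 16*x (z(r, x) = -3 + (-16*r + 16*x) = -3 - 16*r + 16*x)
1/(z(39, y(I)) + 62245) = 1/((-3 - 16*39 + 16*6) + 62245) = 1/((-3 - 624 + 96) + 62245) = 1/(-531 + 62245) = 1/61714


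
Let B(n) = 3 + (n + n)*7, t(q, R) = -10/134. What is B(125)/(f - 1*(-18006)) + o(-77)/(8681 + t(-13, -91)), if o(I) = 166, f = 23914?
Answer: 742908803/12190797120 ≈ 0.060940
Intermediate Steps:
t(q, R) = -5/67 (t(q, R) = -10*1/134 = -5/67)
B(n) = 3 + 14*n (B(n) = 3 + (2*n)*7 = 3 + 14*n)
B(125)/(f - 1*(-18006)) + o(-77)/(8681 + t(-13, -91)) = (3 + 14*125)/(23914 - 1*(-18006)) + 166/(8681 - 5/67) = (3 + 1750)/(23914 + 18006) + 166/(581622/67) = 1753/41920 + 166*(67/581622) = 1753*(1/41920) + 5561/290811 = 1753/41920 + 5561/290811 = 742908803/12190797120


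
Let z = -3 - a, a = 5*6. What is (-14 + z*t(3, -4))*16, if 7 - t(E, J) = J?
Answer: -6032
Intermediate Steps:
a = 30
t(E, J) = 7 - J
z = -33 (z = -3 - 1*30 = -3 - 30 = -33)
(-14 + z*t(3, -4))*16 = (-14 - 33*(7 - 1*(-4)))*16 = (-14 - 33*(7 + 4))*16 = (-14 - 33*11)*16 = (-14 - 363)*16 = -377*16 = -6032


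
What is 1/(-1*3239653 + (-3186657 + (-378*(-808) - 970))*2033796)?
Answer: -1/12450606245376 ≈ -8.0317e-14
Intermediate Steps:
1/(-1*3239653 + (-3186657 + (-378*(-808) - 970))*2033796) = (1/2033796)/(-3239653 + (-3186657 + (305424 - 970))) = (1/2033796)/(-3239653 + (-3186657 + 304454)) = (1/2033796)/(-3239653 - 2882203) = (1/2033796)/(-6121856) = -1/6121856*1/2033796 = -1/12450606245376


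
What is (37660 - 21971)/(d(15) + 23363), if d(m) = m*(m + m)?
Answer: 15689/23813 ≈ 0.65884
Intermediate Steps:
d(m) = 2*m² (d(m) = m*(2*m) = 2*m²)
(37660 - 21971)/(d(15) + 23363) = (37660 - 21971)/(2*15² + 23363) = 15689/(2*225 + 23363) = 15689/(450 + 23363) = 15689/23813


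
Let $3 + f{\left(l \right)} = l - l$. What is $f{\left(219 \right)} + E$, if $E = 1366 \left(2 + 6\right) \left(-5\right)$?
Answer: $-54643$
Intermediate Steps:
$f{\left(l \right)} = -3$ ($f{\left(l \right)} = -3 + \left(l - l\right) = -3 + 0 = -3$)
$E = -54640$ ($E = 1366 \cdot 8 \left(-5\right) = 1366 \left(-40\right) = -54640$)
$f{\left(219 \right)} + E = -3 - 54640 = -54643$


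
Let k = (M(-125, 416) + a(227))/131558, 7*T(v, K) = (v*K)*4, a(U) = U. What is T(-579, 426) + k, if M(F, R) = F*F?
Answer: -9271222626/65779 ≈ -1.4095e+5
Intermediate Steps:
M(F, R) = F²
T(v, K) = 4*K*v/7 (T(v, K) = ((v*K)*4)/7 = ((K*v)*4)/7 = (4*K*v)/7 = 4*K*v/7)
k = 7926/65779 (k = ((-125)² + 227)/131558 = (15625 + 227)*(1/131558) = 15852*(1/131558) = 7926/65779 ≈ 0.12049)
T(-579, 426) + k = (4/7)*426*(-579) + 7926/65779 = -986616/7 + 7926/65779 = -9271222626/65779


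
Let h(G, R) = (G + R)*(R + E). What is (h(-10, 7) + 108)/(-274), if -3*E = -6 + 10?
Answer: -91/274 ≈ -0.33212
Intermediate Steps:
E = -4/3 (E = -(-6 + 10)/3 = -⅓*4 = -4/3 ≈ -1.3333)
h(G, R) = (-4/3 + R)*(G + R) (h(G, R) = (G + R)*(R - 4/3) = (G + R)*(-4/3 + R) = (-4/3 + R)*(G + R))
(h(-10, 7) + 108)/(-274) = ((7² - 4/3*(-10) - 4/3*7 - 10*7) + 108)/(-274) = -((49 + 40/3 - 28/3 - 70) + 108)/274 = -(-17 + 108)/274 = -1/274*91 = -91/274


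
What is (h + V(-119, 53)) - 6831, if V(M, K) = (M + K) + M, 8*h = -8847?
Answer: -64975/8 ≈ -8121.9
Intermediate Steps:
h = -8847/8 (h = (⅛)*(-8847) = -8847/8 ≈ -1105.9)
V(M, K) = K + 2*M (V(M, K) = (K + M) + M = K + 2*M)
(h + V(-119, 53)) - 6831 = (-8847/8 + (53 + 2*(-119))) - 6831 = (-8847/8 + (53 - 238)) - 6831 = (-8847/8 - 185) - 6831 = -10327/8 - 6831 = -64975/8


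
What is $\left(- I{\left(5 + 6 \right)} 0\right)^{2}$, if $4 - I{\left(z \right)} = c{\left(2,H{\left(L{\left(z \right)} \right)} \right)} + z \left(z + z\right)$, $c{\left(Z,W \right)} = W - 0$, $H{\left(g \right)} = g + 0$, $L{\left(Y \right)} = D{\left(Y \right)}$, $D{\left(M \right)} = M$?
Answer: $0$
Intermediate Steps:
$L{\left(Y \right)} = Y$
$H{\left(g \right)} = g$
$c{\left(Z,W \right)} = W$ ($c{\left(Z,W \right)} = W + 0 = W$)
$I{\left(z \right)} = 4 - z - 2 z^{2}$ ($I{\left(z \right)} = 4 - \left(z + z \left(z + z\right)\right) = 4 - \left(z + z 2 z\right) = 4 - \left(z + 2 z^{2}\right) = 4 - z - 2 z^{2}$)
$\left(- I{\left(5 + 6 \right)} 0\right)^{2} = \left(- (4 - \left(5 + 6\right) - 2 \left(5 + 6\right)^{2}) 0\right)^{2} = \left(- (4 - 11 - 2 \cdot 11^{2}) 0\right)^{2} = \left(- (4 - 11 - 242) 0\right)^{2} = \left(\left(-1\right) \left(-249\right) 0\right)^{2} = \left(249 \cdot 0\right)^{2} = 0^{2} = 0$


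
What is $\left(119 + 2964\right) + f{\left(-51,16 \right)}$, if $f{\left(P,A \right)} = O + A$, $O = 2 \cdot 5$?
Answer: $3109$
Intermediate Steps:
$O = 10$
$f{\left(P,A \right)} = 10 + A$
$\left(119 + 2964\right) + f{\left(-51,16 \right)} = \left(119 + 2964\right) + \left(10 + 16\right) = 3083 + 26 = 3109$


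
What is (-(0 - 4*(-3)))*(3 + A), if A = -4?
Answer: 12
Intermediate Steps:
(-(0 - 4*(-3)))*(3 + A) = (-(0 - 4*(-3)))*(3 - 4) = -(0 + 12)*(-1) = -1*12*(-1) = -12*(-1) = 12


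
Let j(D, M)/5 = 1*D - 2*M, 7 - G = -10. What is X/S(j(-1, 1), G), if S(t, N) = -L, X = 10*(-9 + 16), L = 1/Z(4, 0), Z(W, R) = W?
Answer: -280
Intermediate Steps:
G = 17 (G = 7 - 1*(-10) = 7 + 10 = 17)
L = ¼ (L = 1/4 = ¼ ≈ 0.25000)
j(D, M) = -10*M + 5*D (j(D, M) = 5*(1*D - 2*M) = 5*(D - 2*M) = -10*M + 5*D)
X = 70 (X = 10*7 = 70)
S(t, N) = -¼ (S(t, N) = -1*¼ = -¼)
X/S(j(-1, 1), G) = 70/(-¼) = 70*(-4) = -280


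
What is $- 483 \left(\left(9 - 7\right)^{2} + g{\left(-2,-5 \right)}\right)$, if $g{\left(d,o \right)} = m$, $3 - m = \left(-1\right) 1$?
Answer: $-3864$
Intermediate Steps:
$m = 4$ ($m = 3 - \left(-1\right) 1 = 3 - -1 = 3 + 1 = 4$)
$g{\left(d,o \right)} = 4$
$- 483 \left(\left(9 - 7\right)^{2} + g{\left(-2,-5 \right)}\right) = - 483 \left(\left(9 - 7\right)^{2} + 4\right) = - 483 \left(2^{2} + 4\right) = - 483 \left(4 + 4\right) = \left(-483\right) 8 = -3864$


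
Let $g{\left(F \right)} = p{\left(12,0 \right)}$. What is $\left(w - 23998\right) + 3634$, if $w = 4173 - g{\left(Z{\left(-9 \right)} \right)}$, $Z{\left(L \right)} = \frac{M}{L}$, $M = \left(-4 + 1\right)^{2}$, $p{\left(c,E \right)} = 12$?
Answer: $-16203$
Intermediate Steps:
$M = 9$ ($M = \left(-3\right)^{2} = 9$)
$Z{\left(L \right)} = \frac{9}{L}$
$g{\left(F \right)} = 12$
$w = 4161$ ($w = 4173 - 12 = 4161$)
$\left(w - 23998\right) + 3634 = \left(4161 - 23998\right) + 3634 = -19837 + 3634 = -16203$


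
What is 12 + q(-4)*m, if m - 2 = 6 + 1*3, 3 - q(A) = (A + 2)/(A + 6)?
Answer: 56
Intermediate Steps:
q(A) = 3 - (2 + A)/(6 + A) (q(A) = 3 - (A + 2)/(A + 6) = 3 - (2 + A)/(6 + A))
m = 11 (m = 2 + (6 + 1*3) = 2 + (6 + 3) = 2 + 9 = 11)
12 + q(-4)*m = 12 + (2*(8 - 4)/(6 - 4))*11 = 12 + (2*4/2)*11 = 12 + (2*(½)*4)*11 = 12 + 4*11 = 12 + 44 = 56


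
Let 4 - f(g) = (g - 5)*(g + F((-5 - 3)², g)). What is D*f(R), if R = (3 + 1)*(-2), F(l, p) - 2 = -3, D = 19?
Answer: -2147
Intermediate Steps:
F(l, p) = -1 (F(l, p) = 2 - 3 = -1)
R = -8 (R = 4*(-2) = -8)
f(g) = 4 - (-1 + g)*(-5 + g) (f(g) = 4 - (g - 5)*(g - 1) = 4 - (-5 + g)*(-1 + g) = 4 - (-1 + g)*(-5 + g))
D*f(R) = 19*(-1 - 1*(-8)² + 6*(-8)) = 19*(-1 - 1*64 - 48) = 19*(-1 - 64 - 48) = 19*(-113) = -2147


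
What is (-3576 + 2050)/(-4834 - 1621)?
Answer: 1526/6455 ≈ 0.23641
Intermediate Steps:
(-3576 + 2050)/(-4834 - 1621) = -1526/(-6455) = -1526*(-1/6455) = 1526/6455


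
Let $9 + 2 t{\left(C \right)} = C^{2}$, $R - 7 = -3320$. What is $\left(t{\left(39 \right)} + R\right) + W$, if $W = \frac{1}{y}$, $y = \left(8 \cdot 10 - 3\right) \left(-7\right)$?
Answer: $- \frac{1378224}{539} \approx -2557.0$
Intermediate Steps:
$R = -3313$ ($R = 7 - 3320 = -3313$)
$y = -539$ ($y = \left(80 - 3\right) \left(-7\right) = 77 \left(-7\right) = -539$)
$t{\left(C \right)} = - \frac{9}{2} + \frac{C^{2}}{2}$
$W = - \frac{1}{539}$ ($W = \frac{1}{-539} = - \frac{1}{539} \approx -0.0018553$)
$\left(t{\left(39 \right)} + R\right) + W = \left(\left(- \frac{9}{2} + \frac{39^{2}}{2}\right) - 3313\right) - \frac{1}{539} = \left(\left(- \frac{9}{2} + \frac{1}{2} \cdot 1521\right) - 3313\right) - \frac{1}{539} = \left(\left(- \frac{9}{2} + \frac{1521}{2}\right) - 3313\right) - \frac{1}{539} = \left(756 - 3313\right) - \frac{1}{539} = -2557 - \frac{1}{539} = - \frac{1378224}{539}$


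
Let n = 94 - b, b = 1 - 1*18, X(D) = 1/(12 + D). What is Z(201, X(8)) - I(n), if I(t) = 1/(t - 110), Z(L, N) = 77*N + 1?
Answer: 77/20 ≈ 3.8500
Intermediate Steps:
b = -17 (b = 1 - 18 = -17)
Z(L, N) = 1 + 77*N
n = 111 (n = 94 - 1*(-17) = 94 + 17 = 111)
I(t) = 1/(-110 + t)
Z(201, X(8)) - I(n) = (1 + 77/(12 + 8)) - 1/(-110 + 111) = (1 + 77/20) - 1/1 = (1 + 77*(1/20)) - 1*1 = (1 + 77/20) - 1 = 97/20 - 1 = 77/20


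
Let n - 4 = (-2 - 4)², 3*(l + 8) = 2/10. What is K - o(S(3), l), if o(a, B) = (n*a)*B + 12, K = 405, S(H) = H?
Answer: 1345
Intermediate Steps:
l = -119/15 (l = -8 + (2/10)/3 = -8 + (2*(⅒))/3 = -8 + (⅓)*(⅕) = -8 + 1/15 = -119/15 ≈ -7.9333)
n = 40 (n = 4 + (-2 - 4)² = 4 + (-6)² = 4 + 36 = 40)
o(a, B) = 12 + 40*B*a (o(a, B) = (40*a)*B + 12 = 40*B*a + 12 = 12 + 40*B*a)
K - o(S(3), l) = 405 - (12 + 40*(-119/15)*3) = 405 - (12 - 952) = 405 - 1*(-940) = 405 + 940 = 1345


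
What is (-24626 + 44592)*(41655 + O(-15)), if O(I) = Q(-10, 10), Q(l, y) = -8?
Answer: 831524002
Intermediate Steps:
O(I) = -8
(-24626 + 44592)*(41655 + O(-15)) = (-24626 + 44592)*(41655 - 8) = 19966*41647 = 831524002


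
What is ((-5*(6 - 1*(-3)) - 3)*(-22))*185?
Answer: 195360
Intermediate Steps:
((-5*(6 - 1*(-3)) - 3)*(-22))*185 = ((-5*(6 + 3) - 3)*(-22))*185 = ((-5*9 - 3)*(-22))*185 = ((-45 - 3)*(-22))*185 = -48*(-22)*185 = 1056*185 = 195360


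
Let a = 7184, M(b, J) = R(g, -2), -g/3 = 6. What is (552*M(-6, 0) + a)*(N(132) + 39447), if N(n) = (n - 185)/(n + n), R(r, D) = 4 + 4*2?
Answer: 17974486330/33 ≈ 5.4468e+8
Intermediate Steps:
g = -18 (g = -3*6 = -18)
R(r, D) = 12 (R(r, D) = 4 + 8 = 12)
M(b, J) = 12
N(n) = (-185 + n)/(2*n) (N(n) = (-185 + n)/((2*n)) = (-185 + n)*(1/(2*n)) = (-185 + n)/(2*n))
(552*M(-6, 0) + a)*(N(132) + 39447) = (552*12 + 7184)*((½)*(-185 + 132)/132 + 39447) = (6624 + 7184)*((½)*(1/132)*(-53) + 39447) = 13808*(-53/264 + 39447) = 13808*(10413955/264) = 17974486330/33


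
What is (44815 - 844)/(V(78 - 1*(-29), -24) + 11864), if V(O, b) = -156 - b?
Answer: 43971/11732 ≈ 3.7480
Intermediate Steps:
(44815 - 844)/(V(78 - 1*(-29), -24) + 11864) = (44815 - 844)/((-156 - 1*(-24)) + 11864) = 43971/((-156 + 24) + 11864) = 43971/(-132 + 11864) = 43971/11732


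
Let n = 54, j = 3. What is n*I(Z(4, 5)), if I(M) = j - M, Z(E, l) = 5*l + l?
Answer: -1458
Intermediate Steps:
Z(E, l) = 6*l
I(M) = 3 - M
n*I(Z(4, 5)) = 54*(3 - 6*5) = 54*(3 - 1*30) = 54*(3 - 30) = 54*(-27) = -1458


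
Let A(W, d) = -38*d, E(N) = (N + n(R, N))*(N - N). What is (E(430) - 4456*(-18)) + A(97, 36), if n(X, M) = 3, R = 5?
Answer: 78840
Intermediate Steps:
E(N) = 0 (E(N) = (N + 3)*(N - N) = (3 + N)*0 = 0)
(E(430) - 4456*(-18)) + A(97, 36) = (0 - 4456*(-18)) - 38*36 = (0 + 80208) - 1368 = 80208 - 1368 = 78840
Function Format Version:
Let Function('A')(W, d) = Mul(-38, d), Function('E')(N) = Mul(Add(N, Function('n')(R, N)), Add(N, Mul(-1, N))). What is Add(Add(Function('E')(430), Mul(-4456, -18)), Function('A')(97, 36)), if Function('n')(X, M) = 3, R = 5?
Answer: 78840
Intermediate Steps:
Function('E')(N) = 0 (Function('E')(N) = Mul(Add(N, 3), Add(N, Mul(-1, N))) = Mul(Add(3, N), 0) = 0)
Add(Add(Function('E')(430), Mul(-4456, -18)), Function('A')(97, 36)) = Add(Add(0, Mul(-4456, -18)), Mul(-38, 36)) = Add(Add(0, 80208), -1368) = Add(80208, -1368) = 78840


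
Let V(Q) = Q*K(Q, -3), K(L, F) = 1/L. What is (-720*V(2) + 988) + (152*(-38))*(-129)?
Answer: 745372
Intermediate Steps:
V(Q) = 1 (V(Q) = Q/Q = 1)
(-720*V(2) + 988) + (152*(-38))*(-129) = (-720*1 + 988) + (152*(-38))*(-129) = (-720 + 988) - 5776*(-129) = 268 + 745104 = 745372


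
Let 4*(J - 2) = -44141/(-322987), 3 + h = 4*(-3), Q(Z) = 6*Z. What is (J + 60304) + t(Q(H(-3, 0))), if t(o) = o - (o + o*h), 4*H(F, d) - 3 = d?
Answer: 77999466719/1291948 ≈ 60374.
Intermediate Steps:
H(F, d) = 3/4 + d/4
h = -15 (h = -3 + 4*(-3) = -3 - 12 = -15)
t(o) = 15*o (t(o) = o - (o + o*(-15)) = o - (o - 15*o) = o - (-14)*o = o + 14*o = 15*o)
J = 2628037/1291948 (J = 2 + (-44141/(-322987))/4 = 2 + (-44141*(-1/322987))/4 = 2 + (1/4)*(44141/322987) = 2 + 44141/1291948 = 2628037/1291948 ≈ 2.0342)
(J + 60304) + t(Q(H(-3, 0))) = (2628037/1291948 + 60304) + 15*(6*(3/4 + (1/4)*0)) = 77912260229/1291948 + 15*(6*(3/4 + 0)) = 77912260229/1291948 + 15*(6*(3/4)) = 77912260229/1291948 + 15*(9/2) = 77912260229/1291948 + 135/2 = 77999466719/1291948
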